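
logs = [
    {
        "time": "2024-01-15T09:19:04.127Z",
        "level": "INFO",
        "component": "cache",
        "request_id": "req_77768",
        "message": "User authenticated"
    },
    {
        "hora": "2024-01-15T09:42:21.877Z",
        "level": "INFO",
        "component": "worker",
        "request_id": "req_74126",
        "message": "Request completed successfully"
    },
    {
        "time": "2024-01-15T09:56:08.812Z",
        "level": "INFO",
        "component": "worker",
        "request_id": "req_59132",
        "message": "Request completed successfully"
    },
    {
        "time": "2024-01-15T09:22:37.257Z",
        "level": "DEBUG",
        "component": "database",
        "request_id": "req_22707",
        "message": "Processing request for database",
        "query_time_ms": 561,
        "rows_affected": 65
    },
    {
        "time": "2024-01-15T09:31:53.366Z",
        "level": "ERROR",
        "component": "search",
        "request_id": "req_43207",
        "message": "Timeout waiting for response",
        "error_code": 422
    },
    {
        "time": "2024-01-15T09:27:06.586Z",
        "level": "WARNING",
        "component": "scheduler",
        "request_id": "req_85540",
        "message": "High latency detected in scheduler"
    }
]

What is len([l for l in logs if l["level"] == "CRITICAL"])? 0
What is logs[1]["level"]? "INFO"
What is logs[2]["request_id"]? "req_59132"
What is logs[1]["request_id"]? "req_74126"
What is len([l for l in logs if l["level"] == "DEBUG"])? 1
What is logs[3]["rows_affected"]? 65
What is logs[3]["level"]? "DEBUG"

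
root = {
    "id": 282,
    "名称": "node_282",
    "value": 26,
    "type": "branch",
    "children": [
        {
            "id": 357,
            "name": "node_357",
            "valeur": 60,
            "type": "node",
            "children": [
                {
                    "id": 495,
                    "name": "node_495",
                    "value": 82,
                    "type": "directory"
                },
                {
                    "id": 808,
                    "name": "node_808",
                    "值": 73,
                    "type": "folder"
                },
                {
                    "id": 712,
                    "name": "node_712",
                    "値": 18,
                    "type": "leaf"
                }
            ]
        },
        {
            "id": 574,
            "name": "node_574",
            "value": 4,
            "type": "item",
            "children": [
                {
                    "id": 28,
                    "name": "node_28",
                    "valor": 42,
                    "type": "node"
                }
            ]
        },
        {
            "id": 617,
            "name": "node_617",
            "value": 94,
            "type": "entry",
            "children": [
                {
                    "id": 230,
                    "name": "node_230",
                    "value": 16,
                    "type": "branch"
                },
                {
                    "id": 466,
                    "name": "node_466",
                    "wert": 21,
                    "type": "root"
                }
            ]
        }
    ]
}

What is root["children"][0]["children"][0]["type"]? "directory"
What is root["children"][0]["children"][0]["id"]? 495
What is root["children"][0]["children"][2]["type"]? "leaf"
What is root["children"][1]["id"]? 574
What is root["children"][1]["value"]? 4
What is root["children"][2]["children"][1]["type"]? "root"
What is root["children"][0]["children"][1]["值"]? 73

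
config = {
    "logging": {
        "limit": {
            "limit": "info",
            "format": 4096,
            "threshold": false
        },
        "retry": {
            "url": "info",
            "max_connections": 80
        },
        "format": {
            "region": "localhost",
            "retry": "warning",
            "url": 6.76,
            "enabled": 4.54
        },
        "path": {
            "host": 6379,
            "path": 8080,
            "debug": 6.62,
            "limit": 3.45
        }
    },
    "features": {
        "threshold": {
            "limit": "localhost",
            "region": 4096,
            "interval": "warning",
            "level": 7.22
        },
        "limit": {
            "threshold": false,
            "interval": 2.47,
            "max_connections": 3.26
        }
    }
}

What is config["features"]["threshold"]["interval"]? "warning"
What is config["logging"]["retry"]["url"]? "info"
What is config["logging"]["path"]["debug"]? 6.62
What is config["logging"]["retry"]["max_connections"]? 80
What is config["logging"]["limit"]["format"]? 4096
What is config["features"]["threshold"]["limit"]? "localhost"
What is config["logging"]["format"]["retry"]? "warning"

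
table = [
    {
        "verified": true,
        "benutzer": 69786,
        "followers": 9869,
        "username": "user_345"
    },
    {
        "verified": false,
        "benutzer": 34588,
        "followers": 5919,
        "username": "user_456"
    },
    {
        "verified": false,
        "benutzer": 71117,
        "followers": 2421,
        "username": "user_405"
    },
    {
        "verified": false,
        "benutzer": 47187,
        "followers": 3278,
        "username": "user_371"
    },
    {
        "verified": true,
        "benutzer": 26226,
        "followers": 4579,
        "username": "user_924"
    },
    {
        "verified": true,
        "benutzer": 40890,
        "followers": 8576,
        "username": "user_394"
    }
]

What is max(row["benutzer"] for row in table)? 71117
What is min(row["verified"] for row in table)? False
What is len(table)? 6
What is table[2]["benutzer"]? 71117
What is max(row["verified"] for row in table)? True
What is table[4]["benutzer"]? 26226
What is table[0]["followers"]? 9869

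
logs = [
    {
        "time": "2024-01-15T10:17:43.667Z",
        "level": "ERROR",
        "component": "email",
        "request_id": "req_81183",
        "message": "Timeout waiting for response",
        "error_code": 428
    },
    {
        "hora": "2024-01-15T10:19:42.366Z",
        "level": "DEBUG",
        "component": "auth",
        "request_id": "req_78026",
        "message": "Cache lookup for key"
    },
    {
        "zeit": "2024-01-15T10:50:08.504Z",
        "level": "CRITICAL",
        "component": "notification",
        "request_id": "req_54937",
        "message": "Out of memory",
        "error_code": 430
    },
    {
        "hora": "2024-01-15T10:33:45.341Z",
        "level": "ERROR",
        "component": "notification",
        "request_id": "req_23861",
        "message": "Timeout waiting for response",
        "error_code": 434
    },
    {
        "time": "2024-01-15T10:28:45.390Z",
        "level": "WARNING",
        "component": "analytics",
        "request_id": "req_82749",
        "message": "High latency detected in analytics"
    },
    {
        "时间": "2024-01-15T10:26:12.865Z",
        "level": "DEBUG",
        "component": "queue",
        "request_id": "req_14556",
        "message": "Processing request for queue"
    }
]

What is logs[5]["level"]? "DEBUG"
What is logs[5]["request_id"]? "req_14556"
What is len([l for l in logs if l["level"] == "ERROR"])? 2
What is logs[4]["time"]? "2024-01-15T10:28:45.390Z"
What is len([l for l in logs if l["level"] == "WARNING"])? 1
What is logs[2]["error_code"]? 430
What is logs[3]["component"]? "notification"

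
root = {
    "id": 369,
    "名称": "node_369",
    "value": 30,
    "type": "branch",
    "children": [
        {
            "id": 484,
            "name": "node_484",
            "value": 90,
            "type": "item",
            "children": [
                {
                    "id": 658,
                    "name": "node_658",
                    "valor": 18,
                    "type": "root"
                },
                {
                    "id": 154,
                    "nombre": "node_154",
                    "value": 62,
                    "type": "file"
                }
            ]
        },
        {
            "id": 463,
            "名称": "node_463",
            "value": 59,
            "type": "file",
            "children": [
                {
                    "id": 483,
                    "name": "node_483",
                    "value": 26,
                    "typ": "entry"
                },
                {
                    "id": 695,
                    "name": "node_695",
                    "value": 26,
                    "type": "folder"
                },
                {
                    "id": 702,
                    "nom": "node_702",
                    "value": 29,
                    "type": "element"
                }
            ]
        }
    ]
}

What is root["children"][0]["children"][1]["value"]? 62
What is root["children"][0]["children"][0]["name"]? "node_658"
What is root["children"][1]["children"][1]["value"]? 26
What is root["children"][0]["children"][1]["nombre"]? "node_154"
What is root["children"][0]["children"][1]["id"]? 154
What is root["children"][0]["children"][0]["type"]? "root"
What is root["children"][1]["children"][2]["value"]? 29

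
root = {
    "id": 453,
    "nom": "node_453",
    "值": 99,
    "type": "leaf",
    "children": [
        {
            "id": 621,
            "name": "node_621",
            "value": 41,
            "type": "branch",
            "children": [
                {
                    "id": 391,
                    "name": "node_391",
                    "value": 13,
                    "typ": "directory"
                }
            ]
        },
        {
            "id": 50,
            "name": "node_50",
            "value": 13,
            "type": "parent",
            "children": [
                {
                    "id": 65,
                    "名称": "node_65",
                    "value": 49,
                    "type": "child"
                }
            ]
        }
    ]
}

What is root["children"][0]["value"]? 41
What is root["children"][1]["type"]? "parent"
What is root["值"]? 99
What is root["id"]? 453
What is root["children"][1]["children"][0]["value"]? 49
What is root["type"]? "leaf"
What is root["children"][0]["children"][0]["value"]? 13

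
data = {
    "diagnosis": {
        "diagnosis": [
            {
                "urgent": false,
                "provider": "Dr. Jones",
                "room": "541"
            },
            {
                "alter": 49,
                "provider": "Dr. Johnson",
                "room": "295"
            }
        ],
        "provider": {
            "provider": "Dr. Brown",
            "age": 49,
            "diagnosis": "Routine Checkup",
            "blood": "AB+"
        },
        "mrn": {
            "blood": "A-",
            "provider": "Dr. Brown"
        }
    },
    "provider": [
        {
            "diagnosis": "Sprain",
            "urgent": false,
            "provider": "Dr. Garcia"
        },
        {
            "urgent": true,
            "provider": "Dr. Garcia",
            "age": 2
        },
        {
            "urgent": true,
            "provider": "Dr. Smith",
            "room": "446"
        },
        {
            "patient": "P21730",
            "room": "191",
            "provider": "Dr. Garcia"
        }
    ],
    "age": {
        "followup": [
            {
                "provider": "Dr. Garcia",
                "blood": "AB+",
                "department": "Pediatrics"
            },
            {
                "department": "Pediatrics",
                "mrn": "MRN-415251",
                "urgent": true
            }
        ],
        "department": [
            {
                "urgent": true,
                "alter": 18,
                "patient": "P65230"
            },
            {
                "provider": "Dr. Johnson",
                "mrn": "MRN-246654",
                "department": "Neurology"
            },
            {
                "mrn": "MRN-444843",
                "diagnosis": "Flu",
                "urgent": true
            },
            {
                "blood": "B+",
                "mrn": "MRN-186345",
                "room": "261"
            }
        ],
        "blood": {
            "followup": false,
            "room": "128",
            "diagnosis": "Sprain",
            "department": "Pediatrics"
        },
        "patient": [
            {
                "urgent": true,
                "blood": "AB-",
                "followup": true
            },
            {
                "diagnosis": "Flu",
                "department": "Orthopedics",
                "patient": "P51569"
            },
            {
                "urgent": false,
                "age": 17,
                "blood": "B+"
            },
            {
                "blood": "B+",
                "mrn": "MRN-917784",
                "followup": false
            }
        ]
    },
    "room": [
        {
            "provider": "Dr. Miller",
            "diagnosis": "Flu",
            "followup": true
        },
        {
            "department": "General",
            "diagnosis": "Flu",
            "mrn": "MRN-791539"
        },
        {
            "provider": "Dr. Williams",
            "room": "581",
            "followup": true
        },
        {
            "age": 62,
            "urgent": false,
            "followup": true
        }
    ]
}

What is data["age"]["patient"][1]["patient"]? "P51569"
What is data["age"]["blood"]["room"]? "128"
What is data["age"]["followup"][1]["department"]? "Pediatrics"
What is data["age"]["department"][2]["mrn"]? "MRN-444843"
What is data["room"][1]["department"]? "General"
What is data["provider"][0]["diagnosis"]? "Sprain"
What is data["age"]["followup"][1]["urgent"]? True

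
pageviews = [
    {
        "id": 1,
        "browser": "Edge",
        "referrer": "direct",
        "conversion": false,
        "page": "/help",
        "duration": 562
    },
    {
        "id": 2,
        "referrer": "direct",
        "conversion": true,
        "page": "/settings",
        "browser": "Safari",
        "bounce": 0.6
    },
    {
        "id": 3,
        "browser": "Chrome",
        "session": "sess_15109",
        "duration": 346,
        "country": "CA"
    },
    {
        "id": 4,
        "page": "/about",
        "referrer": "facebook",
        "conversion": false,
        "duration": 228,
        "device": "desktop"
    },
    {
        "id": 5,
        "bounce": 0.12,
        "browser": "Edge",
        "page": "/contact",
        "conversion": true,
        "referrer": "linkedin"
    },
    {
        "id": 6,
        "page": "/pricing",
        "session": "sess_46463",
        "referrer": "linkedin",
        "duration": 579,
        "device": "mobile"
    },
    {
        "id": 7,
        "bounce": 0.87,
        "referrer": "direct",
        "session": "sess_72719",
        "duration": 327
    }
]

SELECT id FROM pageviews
[1, 2, 3, 4, 5, 6, 7]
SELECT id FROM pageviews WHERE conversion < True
[1, 4]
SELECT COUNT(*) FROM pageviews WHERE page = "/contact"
1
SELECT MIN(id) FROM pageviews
1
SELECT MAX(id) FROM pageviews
7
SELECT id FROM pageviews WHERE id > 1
[2, 3, 4, 5, 6, 7]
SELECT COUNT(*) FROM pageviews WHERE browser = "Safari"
1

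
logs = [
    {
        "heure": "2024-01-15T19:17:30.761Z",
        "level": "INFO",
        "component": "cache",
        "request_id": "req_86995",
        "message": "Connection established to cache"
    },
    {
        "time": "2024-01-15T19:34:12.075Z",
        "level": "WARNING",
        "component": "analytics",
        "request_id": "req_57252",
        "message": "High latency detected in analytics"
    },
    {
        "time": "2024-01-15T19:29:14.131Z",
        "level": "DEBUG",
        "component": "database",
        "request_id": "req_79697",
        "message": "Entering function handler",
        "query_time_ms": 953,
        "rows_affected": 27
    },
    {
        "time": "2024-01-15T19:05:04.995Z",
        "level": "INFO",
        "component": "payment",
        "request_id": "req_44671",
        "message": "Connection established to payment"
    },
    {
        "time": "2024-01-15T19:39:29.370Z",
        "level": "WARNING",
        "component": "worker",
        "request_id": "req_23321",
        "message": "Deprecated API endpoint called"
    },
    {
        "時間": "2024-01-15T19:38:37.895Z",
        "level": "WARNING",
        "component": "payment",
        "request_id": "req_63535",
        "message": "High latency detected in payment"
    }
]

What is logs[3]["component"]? "payment"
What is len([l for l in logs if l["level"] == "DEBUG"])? 1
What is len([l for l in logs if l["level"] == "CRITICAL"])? 0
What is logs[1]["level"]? "WARNING"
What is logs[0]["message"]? "Connection established to cache"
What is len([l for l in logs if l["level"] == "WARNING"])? 3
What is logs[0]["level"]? "INFO"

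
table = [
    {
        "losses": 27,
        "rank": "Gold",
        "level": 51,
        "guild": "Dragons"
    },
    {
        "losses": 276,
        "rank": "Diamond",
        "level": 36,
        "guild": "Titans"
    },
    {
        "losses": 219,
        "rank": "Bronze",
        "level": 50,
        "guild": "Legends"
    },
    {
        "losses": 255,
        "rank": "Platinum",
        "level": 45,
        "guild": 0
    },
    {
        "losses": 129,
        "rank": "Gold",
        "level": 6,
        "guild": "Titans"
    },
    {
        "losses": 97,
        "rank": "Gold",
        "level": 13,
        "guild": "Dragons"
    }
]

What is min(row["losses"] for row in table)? 27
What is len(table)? 6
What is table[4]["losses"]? 129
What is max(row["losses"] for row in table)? 276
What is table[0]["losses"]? 27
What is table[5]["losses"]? 97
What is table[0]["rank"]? "Gold"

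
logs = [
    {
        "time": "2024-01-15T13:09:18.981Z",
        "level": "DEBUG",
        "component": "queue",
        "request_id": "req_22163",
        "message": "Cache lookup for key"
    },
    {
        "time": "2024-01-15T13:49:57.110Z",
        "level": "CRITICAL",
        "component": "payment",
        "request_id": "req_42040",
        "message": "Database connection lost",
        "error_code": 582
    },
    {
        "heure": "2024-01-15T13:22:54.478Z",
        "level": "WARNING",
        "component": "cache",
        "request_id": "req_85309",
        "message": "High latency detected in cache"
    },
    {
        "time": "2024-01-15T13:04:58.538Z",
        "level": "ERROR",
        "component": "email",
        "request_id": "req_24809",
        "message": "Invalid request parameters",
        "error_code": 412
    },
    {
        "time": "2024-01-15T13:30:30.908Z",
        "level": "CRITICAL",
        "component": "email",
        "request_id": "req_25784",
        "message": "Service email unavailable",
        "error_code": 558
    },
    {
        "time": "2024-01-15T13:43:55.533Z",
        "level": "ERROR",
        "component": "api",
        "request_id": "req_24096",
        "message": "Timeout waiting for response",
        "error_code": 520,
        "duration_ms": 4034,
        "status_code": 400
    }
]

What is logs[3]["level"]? "ERROR"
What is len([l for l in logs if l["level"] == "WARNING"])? 1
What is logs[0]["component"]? "queue"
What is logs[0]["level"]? "DEBUG"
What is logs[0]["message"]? "Cache lookup for key"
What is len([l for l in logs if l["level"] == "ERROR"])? 2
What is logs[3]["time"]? "2024-01-15T13:04:58.538Z"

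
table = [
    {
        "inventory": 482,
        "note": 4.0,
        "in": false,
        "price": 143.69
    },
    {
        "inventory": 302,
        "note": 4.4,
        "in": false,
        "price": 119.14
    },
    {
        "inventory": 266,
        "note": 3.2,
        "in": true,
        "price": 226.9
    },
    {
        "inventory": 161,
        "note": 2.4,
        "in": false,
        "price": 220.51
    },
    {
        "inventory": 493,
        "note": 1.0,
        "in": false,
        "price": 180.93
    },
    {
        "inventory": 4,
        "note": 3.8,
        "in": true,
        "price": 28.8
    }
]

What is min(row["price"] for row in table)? 28.8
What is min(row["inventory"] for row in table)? 4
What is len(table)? 6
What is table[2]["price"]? 226.9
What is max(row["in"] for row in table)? True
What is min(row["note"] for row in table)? 1.0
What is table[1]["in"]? False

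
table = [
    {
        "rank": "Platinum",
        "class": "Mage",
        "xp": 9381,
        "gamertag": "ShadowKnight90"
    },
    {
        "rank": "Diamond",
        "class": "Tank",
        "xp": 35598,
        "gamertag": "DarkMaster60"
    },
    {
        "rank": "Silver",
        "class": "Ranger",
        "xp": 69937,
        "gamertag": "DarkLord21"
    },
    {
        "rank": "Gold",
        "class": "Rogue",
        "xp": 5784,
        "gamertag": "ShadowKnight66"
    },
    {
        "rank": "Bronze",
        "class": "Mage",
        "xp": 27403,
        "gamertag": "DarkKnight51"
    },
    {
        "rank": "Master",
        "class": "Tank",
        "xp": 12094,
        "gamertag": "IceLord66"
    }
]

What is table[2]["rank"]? "Silver"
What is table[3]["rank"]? "Gold"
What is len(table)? 6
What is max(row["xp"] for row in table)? 69937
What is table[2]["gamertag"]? "DarkLord21"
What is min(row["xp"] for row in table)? 5784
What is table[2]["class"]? "Ranger"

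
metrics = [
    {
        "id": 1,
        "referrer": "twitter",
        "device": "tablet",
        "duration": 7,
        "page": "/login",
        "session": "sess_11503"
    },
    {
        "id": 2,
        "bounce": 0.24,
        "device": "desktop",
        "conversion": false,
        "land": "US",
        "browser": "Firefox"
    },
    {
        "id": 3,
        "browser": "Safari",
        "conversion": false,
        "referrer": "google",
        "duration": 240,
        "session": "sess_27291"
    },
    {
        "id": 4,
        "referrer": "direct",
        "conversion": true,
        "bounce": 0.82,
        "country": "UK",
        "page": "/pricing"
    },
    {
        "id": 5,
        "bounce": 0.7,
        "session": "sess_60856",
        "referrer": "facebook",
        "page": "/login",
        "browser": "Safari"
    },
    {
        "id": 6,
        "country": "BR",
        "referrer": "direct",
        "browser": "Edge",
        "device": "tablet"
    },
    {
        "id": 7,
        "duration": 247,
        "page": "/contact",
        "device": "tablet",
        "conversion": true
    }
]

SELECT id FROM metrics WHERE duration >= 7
[1, 3, 7]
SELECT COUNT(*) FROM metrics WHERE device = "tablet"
3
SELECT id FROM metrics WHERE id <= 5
[1, 2, 3, 4, 5]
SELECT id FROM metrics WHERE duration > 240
[7]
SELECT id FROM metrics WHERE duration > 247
[]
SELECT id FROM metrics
[1, 2, 3, 4, 5, 6, 7]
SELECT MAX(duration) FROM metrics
247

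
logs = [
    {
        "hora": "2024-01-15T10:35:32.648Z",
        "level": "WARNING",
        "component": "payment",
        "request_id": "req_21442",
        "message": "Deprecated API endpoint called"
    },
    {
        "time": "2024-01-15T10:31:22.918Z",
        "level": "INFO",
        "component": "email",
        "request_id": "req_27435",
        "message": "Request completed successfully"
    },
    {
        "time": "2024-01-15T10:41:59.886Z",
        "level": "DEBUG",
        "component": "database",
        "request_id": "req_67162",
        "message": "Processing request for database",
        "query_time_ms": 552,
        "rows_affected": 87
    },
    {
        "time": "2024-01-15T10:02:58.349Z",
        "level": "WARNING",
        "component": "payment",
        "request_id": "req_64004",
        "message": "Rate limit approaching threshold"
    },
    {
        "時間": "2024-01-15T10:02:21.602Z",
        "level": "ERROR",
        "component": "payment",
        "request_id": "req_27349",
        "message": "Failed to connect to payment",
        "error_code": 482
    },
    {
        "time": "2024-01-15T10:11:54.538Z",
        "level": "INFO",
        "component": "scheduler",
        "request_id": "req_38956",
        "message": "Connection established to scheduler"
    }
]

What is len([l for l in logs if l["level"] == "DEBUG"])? 1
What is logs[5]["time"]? "2024-01-15T10:11:54.538Z"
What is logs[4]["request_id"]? "req_27349"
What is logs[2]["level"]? "DEBUG"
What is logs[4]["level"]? "ERROR"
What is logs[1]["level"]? "INFO"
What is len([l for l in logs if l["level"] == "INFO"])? 2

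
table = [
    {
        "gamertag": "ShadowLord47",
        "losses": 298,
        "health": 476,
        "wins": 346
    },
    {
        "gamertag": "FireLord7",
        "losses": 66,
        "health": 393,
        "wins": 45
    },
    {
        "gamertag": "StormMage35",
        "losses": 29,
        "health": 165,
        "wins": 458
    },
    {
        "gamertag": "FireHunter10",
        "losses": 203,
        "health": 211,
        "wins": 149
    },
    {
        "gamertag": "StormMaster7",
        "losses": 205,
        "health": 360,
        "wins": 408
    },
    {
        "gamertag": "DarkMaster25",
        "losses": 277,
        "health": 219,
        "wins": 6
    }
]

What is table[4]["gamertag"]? "StormMaster7"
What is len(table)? 6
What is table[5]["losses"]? 277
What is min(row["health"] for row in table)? 165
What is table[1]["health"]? 393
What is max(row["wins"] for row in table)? 458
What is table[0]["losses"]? 298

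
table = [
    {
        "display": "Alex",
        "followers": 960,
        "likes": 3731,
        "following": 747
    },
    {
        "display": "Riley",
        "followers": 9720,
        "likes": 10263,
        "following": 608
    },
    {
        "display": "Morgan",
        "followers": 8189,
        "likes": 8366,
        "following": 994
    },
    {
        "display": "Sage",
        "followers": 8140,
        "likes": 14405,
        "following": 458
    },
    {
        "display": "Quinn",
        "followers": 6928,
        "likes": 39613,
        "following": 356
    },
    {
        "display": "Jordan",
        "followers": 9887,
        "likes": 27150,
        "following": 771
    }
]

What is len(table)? 6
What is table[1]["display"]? "Riley"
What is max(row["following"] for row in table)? 994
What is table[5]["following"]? 771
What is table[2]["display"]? "Morgan"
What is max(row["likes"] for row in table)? 39613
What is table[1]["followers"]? 9720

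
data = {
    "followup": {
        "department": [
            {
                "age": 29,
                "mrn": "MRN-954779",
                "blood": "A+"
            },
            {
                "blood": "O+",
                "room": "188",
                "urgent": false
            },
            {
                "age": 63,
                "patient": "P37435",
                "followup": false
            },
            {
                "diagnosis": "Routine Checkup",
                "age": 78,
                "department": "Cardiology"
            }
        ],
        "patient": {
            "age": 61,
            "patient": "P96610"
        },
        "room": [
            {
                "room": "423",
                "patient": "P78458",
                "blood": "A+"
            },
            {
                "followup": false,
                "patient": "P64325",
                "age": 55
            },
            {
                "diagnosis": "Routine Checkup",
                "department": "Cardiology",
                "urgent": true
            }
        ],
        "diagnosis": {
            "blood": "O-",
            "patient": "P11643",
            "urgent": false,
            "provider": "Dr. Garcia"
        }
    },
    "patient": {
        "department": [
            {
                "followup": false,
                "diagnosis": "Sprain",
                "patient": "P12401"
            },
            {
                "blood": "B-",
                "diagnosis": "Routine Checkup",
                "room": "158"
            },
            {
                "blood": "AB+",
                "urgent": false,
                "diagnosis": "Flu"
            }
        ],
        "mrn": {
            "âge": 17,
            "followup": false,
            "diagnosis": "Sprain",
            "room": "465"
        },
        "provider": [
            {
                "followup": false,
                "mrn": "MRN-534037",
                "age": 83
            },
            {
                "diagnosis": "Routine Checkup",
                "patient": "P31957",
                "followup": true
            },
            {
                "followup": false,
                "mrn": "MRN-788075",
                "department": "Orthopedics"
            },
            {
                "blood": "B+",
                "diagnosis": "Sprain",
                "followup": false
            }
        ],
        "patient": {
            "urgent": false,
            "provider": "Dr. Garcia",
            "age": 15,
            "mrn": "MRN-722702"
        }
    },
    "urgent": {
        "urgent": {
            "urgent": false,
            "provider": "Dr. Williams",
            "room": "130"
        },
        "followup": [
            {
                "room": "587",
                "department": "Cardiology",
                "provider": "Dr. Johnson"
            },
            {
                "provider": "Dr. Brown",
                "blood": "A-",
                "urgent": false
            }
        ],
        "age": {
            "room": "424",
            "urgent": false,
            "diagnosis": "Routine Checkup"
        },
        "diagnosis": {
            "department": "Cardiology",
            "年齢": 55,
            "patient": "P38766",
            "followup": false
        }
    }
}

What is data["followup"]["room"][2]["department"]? "Cardiology"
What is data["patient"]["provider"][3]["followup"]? False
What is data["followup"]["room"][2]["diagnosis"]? "Routine Checkup"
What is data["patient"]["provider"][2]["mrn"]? "MRN-788075"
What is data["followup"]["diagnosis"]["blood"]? "O-"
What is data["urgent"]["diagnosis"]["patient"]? "P38766"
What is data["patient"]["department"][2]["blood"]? "AB+"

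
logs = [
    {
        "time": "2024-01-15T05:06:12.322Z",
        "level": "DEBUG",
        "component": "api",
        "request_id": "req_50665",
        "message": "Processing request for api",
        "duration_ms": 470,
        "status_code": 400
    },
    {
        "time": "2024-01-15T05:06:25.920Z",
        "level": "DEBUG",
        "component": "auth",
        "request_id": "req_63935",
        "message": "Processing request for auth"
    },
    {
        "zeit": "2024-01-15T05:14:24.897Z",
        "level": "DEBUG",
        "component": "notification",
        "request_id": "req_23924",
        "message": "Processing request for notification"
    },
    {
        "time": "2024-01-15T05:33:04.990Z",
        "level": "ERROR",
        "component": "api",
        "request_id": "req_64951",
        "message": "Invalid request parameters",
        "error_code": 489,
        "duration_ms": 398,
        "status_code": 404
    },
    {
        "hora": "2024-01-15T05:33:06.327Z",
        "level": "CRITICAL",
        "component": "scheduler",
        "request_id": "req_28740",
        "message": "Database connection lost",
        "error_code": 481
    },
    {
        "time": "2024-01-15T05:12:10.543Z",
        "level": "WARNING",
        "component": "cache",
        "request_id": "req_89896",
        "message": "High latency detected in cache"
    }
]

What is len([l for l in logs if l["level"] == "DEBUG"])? 3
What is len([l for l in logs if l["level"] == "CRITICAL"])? 1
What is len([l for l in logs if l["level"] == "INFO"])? 0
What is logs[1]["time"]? "2024-01-15T05:06:25.920Z"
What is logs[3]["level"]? "ERROR"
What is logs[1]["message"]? "Processing request for auth"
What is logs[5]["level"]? "WARNING"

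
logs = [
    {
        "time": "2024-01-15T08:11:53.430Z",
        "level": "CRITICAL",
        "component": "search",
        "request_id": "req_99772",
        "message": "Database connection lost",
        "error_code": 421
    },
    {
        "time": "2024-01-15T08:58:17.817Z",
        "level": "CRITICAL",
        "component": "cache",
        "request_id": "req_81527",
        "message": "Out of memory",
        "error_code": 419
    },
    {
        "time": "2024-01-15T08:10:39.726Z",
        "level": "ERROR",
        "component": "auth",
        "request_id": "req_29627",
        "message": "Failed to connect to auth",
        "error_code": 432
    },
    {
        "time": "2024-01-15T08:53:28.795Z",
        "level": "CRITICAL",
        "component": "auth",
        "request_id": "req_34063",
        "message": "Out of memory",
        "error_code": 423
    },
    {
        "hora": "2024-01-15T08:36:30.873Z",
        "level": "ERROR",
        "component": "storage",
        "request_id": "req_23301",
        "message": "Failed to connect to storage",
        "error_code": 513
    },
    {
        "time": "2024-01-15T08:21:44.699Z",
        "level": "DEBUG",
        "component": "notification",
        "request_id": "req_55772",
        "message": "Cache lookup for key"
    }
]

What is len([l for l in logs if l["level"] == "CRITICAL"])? 3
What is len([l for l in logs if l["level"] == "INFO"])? 0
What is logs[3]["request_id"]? "req_34063"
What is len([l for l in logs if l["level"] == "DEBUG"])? 1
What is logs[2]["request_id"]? "req_29627"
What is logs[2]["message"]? "Failed to connect to auth"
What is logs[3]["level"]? "CRITICAL"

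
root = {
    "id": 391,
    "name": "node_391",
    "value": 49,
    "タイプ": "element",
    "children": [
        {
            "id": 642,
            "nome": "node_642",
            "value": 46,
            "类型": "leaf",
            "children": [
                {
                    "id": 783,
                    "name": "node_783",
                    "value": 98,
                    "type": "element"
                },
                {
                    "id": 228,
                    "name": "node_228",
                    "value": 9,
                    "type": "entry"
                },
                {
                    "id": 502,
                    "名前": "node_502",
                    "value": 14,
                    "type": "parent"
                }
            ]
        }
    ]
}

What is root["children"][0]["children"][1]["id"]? 228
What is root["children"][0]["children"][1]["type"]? "entry"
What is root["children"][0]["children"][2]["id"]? 502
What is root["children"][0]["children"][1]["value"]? 9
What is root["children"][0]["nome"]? "node_642"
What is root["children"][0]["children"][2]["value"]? 14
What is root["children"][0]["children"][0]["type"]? "element"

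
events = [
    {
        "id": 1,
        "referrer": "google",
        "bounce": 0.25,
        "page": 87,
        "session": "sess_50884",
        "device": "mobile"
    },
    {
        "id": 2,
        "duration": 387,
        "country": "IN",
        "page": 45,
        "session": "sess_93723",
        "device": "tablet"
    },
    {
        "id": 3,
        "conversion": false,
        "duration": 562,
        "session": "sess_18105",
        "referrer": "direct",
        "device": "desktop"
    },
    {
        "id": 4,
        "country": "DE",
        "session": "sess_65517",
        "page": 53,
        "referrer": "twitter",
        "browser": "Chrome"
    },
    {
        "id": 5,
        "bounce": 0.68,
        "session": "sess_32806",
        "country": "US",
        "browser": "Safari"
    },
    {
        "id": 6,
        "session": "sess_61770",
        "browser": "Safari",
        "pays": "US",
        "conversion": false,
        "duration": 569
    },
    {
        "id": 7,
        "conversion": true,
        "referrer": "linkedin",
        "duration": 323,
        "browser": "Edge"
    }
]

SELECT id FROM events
[1, 2, 3, 4, 5, 6, 7]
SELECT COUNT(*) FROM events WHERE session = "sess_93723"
1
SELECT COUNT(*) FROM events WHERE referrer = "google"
1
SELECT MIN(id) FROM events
1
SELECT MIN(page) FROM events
45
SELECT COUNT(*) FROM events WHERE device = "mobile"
1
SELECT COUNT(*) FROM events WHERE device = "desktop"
1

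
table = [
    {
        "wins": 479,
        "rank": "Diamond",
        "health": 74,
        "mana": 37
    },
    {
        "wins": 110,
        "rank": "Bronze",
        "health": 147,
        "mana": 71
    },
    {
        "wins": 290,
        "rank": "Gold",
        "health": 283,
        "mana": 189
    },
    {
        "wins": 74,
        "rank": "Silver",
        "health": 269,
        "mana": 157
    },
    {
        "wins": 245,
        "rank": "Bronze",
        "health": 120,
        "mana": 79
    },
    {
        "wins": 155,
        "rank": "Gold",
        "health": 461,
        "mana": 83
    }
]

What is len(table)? 6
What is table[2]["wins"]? 290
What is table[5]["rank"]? "Gold"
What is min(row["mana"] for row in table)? 37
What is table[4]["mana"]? 79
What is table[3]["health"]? 269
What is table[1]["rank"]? "Bronze"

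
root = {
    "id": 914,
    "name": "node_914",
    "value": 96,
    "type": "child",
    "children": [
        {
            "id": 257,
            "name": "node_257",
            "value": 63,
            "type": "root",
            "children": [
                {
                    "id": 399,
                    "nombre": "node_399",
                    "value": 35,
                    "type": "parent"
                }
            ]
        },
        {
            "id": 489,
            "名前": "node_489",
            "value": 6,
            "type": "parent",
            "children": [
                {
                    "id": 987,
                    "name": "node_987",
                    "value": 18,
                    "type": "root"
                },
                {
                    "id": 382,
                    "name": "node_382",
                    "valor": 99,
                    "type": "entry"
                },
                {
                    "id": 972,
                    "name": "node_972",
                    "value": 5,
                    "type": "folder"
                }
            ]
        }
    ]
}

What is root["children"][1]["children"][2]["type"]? "folder"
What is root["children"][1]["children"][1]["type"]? "entry"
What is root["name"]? "node_914"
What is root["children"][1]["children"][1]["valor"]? 99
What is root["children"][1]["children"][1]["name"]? "node_382"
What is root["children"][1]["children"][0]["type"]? "root"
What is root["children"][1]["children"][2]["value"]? 5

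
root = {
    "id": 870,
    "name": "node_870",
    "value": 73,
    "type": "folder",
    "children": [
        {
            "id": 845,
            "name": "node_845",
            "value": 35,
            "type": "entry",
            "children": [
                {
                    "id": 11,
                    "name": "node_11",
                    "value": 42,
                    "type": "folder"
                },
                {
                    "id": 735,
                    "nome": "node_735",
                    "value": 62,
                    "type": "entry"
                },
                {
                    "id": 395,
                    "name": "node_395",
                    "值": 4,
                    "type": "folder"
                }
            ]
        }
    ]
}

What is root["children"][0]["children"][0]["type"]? "folder"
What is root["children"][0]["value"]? 35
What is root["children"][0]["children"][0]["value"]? 42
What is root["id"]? 870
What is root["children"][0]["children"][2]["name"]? "node_395"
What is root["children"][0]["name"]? "node_845"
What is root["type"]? "folder"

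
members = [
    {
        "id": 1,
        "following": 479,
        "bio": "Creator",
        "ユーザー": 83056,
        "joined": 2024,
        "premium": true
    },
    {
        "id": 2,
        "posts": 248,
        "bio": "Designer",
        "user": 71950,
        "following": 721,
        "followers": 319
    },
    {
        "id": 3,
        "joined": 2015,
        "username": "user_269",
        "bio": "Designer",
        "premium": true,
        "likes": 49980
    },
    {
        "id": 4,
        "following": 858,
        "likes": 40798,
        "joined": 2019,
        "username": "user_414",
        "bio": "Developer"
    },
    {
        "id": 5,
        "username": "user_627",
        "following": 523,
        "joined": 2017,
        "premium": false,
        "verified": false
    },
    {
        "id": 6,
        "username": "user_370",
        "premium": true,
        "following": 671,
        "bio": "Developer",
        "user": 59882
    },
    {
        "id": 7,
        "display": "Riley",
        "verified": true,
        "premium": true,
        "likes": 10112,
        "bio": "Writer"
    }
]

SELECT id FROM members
[1, 2, 3, 4, 5, 6, 7]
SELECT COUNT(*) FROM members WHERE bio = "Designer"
2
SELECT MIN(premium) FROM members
False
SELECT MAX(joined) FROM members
2024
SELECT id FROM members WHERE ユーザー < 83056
[]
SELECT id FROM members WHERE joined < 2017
[3]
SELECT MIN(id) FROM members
1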